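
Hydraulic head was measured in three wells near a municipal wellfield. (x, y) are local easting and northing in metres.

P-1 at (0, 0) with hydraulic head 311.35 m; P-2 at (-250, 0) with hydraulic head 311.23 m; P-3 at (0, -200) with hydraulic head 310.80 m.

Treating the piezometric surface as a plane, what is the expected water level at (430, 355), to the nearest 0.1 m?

312.5 m

∂h/∂x = (311.23 − 311.35) / (-250 − 0) = +0.0004800
∂h/∂y = (310.80 − 311.35) / (-200 − 0) = +0.002750
h(430, 355) = 311.35 + (+0.0004800)·(430) + (+0.002750)·(355) = 311.35 +0.206 +0.976 = 312.533 m.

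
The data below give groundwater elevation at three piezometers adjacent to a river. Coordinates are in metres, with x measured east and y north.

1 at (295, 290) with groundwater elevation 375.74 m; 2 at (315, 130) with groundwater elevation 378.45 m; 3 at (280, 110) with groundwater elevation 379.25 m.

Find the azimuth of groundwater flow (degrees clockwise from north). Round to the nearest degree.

034°

Differences from 1: to 2 (Δx, Δy, Δh) = (20, -160, +2.71); to 3 = (-15, -180, +3.51).
Solve a·Δx + b·Δy = Δh: det = 20·(-180) − (-15)·(-160) = -6000.
∂h/∂x = [(+2.71)·(-180) − (+3.51)·(-160)] / -6000 = -0.01230
∂h/∂y = [20·(+3.51) − (-15)·(+2.71)] / -6000 = -0.01847
Flow direction (−∇h) has components (+0.01230 E, +0.01847 N).
Azimuth = atan2(E, N) = atan2(+0.01230, +0.01847) = 33.7° ≈ 034°.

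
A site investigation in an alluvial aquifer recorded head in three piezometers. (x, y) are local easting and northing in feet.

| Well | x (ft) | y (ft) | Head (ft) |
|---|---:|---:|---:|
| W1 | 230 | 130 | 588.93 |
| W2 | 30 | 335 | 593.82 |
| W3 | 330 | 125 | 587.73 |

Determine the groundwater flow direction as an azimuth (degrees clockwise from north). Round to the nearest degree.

With h = a·x + b·y + c and W1 as origin, the differences give:
  (-200)·a + 205·b = +4.89
  100·a + (-5)·b = -1.20
Eliminate b (×(-5) and ×205, subtract): -19500·a = 221.550 → a = ∂h/∂x = -0.01136
Back-substitute: b = ∂h/∂y = +0.01277.
Flow direction (−∇h) has components (+0.01136 E, -0.01277 N).
Azimuth = atan2(E, N) = atan2(+0.01136, -0.01277) = 138.3° ≈ 138°.

138°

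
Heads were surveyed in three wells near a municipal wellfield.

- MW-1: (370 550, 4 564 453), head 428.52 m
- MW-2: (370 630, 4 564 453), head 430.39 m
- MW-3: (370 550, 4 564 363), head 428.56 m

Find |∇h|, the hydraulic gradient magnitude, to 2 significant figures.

∂h/∂x = (430.39 − 428.52) / (370630 − 370550) = +0.02338
∂h/∂y = (428.56 − 428.52) / (4564363 − 4564453) = -0.0004444
|∇h| = √(0.02338² + -0.0004444²) = 0.02338

0.023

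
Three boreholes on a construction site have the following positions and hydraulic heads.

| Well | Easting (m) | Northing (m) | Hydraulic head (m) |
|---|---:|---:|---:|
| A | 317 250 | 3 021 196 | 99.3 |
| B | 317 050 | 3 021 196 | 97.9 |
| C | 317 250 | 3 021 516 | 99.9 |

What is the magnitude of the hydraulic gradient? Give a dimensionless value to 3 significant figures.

∂h/∂x = (97.9 − 99.3) / (317050 − 317250) = +0.007000
∂h/∂y = (99.9 − 99.3) / (3021516 − 3021196) = +0.001875
|∇h| = √(0.007000² + 0.001875²) = 0.007247

0.00725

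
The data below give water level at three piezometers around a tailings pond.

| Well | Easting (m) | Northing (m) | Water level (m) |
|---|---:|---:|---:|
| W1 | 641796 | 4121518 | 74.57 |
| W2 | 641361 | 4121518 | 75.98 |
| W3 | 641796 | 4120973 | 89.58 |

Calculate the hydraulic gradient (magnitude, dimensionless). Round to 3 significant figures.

0.0277

∂h/∂x = (75.98 − 74.57) / (641361 − 641796) = -0.003241
∂h/∂y = (89.58 − 74.57) / (4120973 − 4121518) = -0.02754
|∇h| = √(-0.003241² + -0.02754²) = 0.02773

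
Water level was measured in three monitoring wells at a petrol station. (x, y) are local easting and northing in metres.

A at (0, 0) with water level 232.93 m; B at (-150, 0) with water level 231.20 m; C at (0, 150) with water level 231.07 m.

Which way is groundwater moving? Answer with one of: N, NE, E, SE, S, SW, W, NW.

∂h/∂x = (231.20 − 232.93) / (-150 − 0) = +0.01153
∂h/∂y = (231.07 − 232.93) / (150 − 0) = -0.01240
Flow = −∇h = (-0.01153 east, +0.01240 north), which points northwest.

NW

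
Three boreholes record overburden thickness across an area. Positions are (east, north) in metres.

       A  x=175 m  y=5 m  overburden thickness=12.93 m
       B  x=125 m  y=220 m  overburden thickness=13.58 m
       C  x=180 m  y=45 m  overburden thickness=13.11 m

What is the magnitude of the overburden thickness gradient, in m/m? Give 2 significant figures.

0.0057 m/m

Taking A as reference: B−A = (-50, 215, +0.65); C−A = (5, 40, +0.18).
Solve a·Δx + b·Δy = Δd: det = (-50)·40 − 5·215 = -3075.
∂d/∂x = [(+0.65)·40 − (+0.18)·215] / -3075 = +0.004130
∂d/∂y = [(-50)·(+0.18) − 5·(+0.65)] / -3075 = +0.003984
|∇f| = √(0.004130² + 0.003984²) = 0.005738 m/m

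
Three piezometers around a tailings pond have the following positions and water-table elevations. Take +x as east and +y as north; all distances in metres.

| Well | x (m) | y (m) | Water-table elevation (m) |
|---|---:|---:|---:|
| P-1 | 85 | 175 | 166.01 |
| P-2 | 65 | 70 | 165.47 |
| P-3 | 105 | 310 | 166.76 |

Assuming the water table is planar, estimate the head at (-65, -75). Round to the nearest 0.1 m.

165.7 m

With h = a·x + b·y + c and P-1 as origin, the differences give:
  (-20)·a + (-105)·b = -0.54
  20·a + 135·b = +0.75
Eliminate b (×135 and ×(-105), subtract): -600·a = 5.850 → a = ∂h/∂x = -0.009750
Back-substitute: b = ∂h/∂y = +0.007000.
h(-65, -75) = 166.01 + (-0.009750)·(-150) + (+0.007000)·(-250) = 166.01 +1.463 -1.750 = 165.723 m.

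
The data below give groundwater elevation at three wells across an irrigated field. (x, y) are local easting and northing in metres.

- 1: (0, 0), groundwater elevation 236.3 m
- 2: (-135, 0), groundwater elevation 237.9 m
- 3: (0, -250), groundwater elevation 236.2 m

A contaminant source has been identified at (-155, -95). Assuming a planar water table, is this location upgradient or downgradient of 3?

∂h/∂x = (237.9 − 236.3) / (-135 − 0) = -0.01185
∂h/∂y = (236.2 − 236.3) / (-250 − 0) = +0.0004000
Head at (-155, -95) = 236.3 + (-0.01185)·(-155) + (+0.0004000)·(-95) = 238.10 m.
That is higher than the 236.2 m at 3, so the point is upgradient.

upgradient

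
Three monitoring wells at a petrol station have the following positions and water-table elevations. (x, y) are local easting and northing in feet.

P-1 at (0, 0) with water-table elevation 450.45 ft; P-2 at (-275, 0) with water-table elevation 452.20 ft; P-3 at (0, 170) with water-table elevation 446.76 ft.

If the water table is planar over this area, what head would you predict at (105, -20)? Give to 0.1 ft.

∂h/∂x = (452.20 − 450.45) / (-275 − 0) = -0.006364
∂h/∂y = (446.76 − 450.45) / (170 − 0) = -0.02171
h(105, -20) = 450.45 + (-0.006364)·(105) + (-0.02171)·(-20) = 450.45 -0.668 +0.434 = 450.216 ft.

450.2 ft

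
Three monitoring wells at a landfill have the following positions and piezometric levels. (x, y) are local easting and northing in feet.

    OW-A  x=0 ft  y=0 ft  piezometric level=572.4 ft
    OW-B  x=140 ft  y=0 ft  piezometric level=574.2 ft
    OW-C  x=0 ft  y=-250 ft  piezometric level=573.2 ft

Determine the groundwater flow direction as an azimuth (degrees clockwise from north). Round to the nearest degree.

284°

∂h/∂x = (574.2 − 572.4) / (140 − 0) = +0.01286
∂h/∂y = (573.2 − 572.4) / (-250 − 0) = -0.003200
Flow direction (−∇h) has components (-0.01286 E, +0.003200 N).
Azimuth = atan2(E, N) = atan2(-0.01286, +0.003200) = 284.0° ≈ 284°.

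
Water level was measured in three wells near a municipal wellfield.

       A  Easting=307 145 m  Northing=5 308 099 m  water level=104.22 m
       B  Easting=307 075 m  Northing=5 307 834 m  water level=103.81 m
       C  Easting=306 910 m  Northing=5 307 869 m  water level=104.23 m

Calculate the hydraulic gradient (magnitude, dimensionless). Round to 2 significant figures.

0.0030

With h = a·x + b·y + c and A as origin, the differences give:
  (-70)·a + (-265)·b = -0.41
  (-235)·a + (-230)·b = +0.01
Eliminate b (×(-230) and ×(-265), subtract): -46175·a = 96.950 → a = ∂h/∂x = -0.002100
Back-substitute: b = ∂h/∂y = +0.002102.
|∇h| = √(-0.002100² + 0.002102²) = 0.002971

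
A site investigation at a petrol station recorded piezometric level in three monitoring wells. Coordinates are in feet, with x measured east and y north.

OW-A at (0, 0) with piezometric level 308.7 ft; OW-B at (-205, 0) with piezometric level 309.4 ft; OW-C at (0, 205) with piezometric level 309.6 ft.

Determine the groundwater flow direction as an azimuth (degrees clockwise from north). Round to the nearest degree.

∂h/∂x = (309.4 − 308.7) / (-205 − 0) = -0.003415
∂h/∂y = (309.6 − 308.7) / (205 − 0) = +0.004390
Flow direction (−∇h) has components (+0.003415 E, -0.004390 N).
Azimuth = atan2(E, N) = atan2(+0.003415, -0.004390) = 142.1° ≈ 142°.

142°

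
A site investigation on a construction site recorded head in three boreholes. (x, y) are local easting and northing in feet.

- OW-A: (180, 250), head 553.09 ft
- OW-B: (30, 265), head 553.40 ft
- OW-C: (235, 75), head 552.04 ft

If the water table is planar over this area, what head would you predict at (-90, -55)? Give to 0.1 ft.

Differences from OW-A: to OW-B (Δx, Δy, Δh) = (-150, 15, +0.31); to OW-C = (55, -175, -1.05).
Determinant of the coordinate differences = (-150)·(-175) − 55·15 = 25425.
∂h/∂x = [(+0.31)·(-175) − (-1.05)·15] / 25425 = -0.001514
∂h/∂y = [(-150)·(-1.05) − 55·(+0.31)] / 25425 = +0.005524
h(-90, -55) = 553.09 + (-0.001514)·(-270) + (+0.005524)·(-305) = 553.09 +0.409 -1.685 = 551.814 ft.

551.8 ft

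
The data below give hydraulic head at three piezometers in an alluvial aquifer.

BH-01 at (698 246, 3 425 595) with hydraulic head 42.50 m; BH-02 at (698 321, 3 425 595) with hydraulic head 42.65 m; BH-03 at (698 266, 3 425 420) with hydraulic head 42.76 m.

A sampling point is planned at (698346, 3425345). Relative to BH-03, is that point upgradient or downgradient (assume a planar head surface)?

Taking BH-01 as reference: BH-02−BH-01 = (75, 0, +0.15); BH-03−BH-01 = (20, -175, +0.26).
Determinant of the coordinate differences = 75·(-175) − 20·0 = -13125.
∂h/∂x = [(+0.15)·(-175) − (+0.26)·0] / -13125 = +0.002000
∂h/∂y = [75·(+0.26) − 20·(+0.15)] / -13125 = -0.001257
Head at (698346, 3425345) = 42.50 + (+0.002000)·(100) + (-0.001257)·(-250) = 43.01 m.
That is higher than the 42.76 m at BH-03, so the point is upgradient.

upgradient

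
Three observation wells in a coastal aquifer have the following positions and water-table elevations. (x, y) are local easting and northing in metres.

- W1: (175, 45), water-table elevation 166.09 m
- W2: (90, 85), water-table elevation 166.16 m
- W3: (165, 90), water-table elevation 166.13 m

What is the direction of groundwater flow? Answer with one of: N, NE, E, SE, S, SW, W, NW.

SE

Differences from W1: to W2 (Δx, Δy, Δh) = (-85, 40, +0.07); to W3 = (-10, 45, +0.04).
Solve a·Δx + b·Δy = Δh: det = (-85)·45 − (-10)·40 = -3425.
∂h/∂x = [(+0.07)·45 − (+0.04)·40] / -3425 = -0.0004526
∂h/∂y = [(-85)·(+0.04) − (-10)·(+0.07)] / -3425 = +0.0007883
Flow = −∇h = (+0.0004526 east, -0.0007883 north), which points southeast.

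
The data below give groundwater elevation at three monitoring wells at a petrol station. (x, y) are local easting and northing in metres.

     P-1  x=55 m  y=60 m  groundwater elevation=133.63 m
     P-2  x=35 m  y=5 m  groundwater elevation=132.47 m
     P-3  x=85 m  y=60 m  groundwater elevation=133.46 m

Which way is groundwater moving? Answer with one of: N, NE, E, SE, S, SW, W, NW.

Differences from P-1: to P-2 (Δx, Δy, Δh) = (-20, -55, -1.16); to P-3 = (30, 0, -0.17).
Solve a·Δx + b·Δy = Δh: det = (-20)·0 − 30·(-55) = 1650.
∂h/∂x = [(-1.16)·0 − (-0.17)·(-55)] / 1650 = -0.005667
∂h/∂y = [(-20)·(-0.17) − 30·(-1.16)] / 1650 = +0.02315
Flow = −∇h = (+0.005667 east, -0.02315 north), which points south.

S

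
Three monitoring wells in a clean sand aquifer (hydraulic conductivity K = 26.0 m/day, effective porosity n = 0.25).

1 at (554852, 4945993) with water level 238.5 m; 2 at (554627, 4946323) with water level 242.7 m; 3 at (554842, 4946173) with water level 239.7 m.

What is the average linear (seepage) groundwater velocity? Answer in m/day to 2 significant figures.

Taking 1 as reference: 2−1 = (-225, 330, +4.2); 3−1 = (-10, 180, +1.2).
Solve a·Δx + b·Δy = Δh: det = (-225)·180 − (-10)·330 = -37200.
∂h/∂x = [(+4.2)·180 − (+1.2)·330] / -37200 = -0.009677
∂h/∂y = [(-225)·(+1.2) − (-10)·(+4.2)] / -37200 = +0.006129
|∇h| = √(-0.009677² + 0.006129²) = 0.01145
Seepage velocity v = K·i/n = 26.0 × 0.01145 / 0.25 = 1.191 m/day.

1.2 m/day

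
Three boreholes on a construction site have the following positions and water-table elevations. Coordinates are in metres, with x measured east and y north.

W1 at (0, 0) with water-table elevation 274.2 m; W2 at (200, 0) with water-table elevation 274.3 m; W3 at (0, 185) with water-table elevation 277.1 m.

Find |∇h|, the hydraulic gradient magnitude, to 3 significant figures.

0.0157

∂h/∂x = (274.3 − 274.2) / (200 − 0) = +0.0005000
∂h/∂y = (277.1 − 274.2) / (185 − 0) = +0.01568
|∇h| = √(0.0005000² + 0.01568²) = 0.01569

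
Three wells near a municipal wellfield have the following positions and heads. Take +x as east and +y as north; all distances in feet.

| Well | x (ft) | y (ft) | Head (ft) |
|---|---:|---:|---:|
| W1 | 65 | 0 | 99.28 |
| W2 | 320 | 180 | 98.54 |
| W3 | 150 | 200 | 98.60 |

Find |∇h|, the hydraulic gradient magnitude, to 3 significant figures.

0.00318

Differences from W1: to W2 (Δx, Δy, Δh) = (255, 180, -0.74); to W3 = (85, 200, -0.68).
Solve a·Δx + b·Δy = Δh: det = 255·200 − 85·180 = 35700.
∂h/∂x = [(-0.74)·200 − (-0.68)·180] / 35700 = -0.0007171
∂h/∂y = [255·(-0.68) − 85·(-0.74)] / 35700 = -0.003095
|∇h| = √(-0.0007171² + -0.003095²) = 0.003177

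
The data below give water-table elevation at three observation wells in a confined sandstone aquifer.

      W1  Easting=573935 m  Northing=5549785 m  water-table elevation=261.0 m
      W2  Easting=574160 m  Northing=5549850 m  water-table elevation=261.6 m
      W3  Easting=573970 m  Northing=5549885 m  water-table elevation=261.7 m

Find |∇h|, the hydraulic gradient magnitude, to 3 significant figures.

Three-point gradient (reference W1): Δ to W2 = (225, 65, +0.6), Δ to W3 = (35, 100, +0.7).
∂h/∂x = +0.0007169, ∂h/∂y = +0.006749 (det = 20225).
|∇h| = √(0.0007169² + 0.006749²) = 0.006787

0.00679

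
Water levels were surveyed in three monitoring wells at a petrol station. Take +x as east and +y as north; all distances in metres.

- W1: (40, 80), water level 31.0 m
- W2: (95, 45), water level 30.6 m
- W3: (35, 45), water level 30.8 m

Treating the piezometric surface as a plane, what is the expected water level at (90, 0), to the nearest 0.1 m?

30.3 m

Taking W1 as reference: W2−W1 = (55, -35, -0.4); W3−W1 = (-5, -35, -0.2).
Determinant of the coordinate differences = 55·(-35) − (-5)·(-35) = -2100.
∂h/∂x = [(-0.4)·(-35) − (-0.2)·(-35)] / -2100 = -0.003333
∂h/∂y = [55·(-0.2) − (-5)·(-0.4)] / -2100 = +0.006190
h(90, 0) = 31.0 + (-0.003333)·(50) + (+0.006190)·(-80) = 31.0 -0.167 -0.495 = 30.338 m.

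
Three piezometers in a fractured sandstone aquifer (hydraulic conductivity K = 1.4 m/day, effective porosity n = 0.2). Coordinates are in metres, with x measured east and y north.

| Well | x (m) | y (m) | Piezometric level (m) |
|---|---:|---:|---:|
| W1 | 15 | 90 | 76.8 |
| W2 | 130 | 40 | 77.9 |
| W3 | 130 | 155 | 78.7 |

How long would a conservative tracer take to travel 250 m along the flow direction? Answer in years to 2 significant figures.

6.8 years

Differences from W1: to W2 (Δx, Δy, Δh) = (115, -50, +1.1); to W3 = (115, 65, +1.9).
Solve a·Δx + b·Δy = Δh: det = 115·65 − 115·(-50) = 13225.
∂h/∂x = [(+1.1)·65 − (+1.9)·(-50)] / 13225 = +0.01259
∂h/∂y = [115·(+1.9) − 115·(+1.1)] / 13225 = +0.006957
|∇h| = √(0.01259² + 0.006957²) = 0.01438
Seepage velocity v = K·i/n = 1.4 × 0.01438 / 0.2 = 0.1007 m/day.
t = 250 / 0.1007 = 2483 days = 6.8 years.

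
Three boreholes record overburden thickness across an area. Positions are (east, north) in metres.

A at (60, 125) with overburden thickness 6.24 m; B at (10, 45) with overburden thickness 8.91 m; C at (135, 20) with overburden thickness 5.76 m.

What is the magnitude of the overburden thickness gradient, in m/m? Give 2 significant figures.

0.032 m/m

Differences from A: to B (Δx, Δy, Δh) = (-50, -80, +2.67); to C = (75, -105, -0.48).
Solve a·Δx + b·Δy = Δd: det = (-50)·(-105) − 75·(-80) = 11250.
∂d/∂x = [(+2.67)·(-105) − (-0.48)·(-80)] / 11250 = -0.02833
∂d/∂y = [(-50)·(-0.48) − 75·(+2.67)] / 11250 = -0.01567
|∇f| = √(-0.02833² + -0.01567²) = 0.03237 m/m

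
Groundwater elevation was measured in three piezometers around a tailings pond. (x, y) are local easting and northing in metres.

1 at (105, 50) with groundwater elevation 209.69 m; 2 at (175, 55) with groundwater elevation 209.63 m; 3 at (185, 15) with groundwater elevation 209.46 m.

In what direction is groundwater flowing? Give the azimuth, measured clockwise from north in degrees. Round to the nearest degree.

Differences from 1: to 2 (Δx, Δy, Δh) = (70, 5, -0.06); to 3 = (80, -35, -0.23).
Solve a·Δx + b·Δy = Δh: det = 70·(-35) − 80·5 = -2850.
∂h/∂x = [(-0.06)·(-35) − (-0.23)·5] / -2850 = -0.001140
∂h/∂y = [70·(-0.23) − 80·(-0.06)] / -2850 = +0.003965
Flow direction (−∇h) has components (+0.001140 E, -0.003965 N).
Azimuth = atan2(E, N) = atan2(+0.001140, -0.003965) = 164.0° ≈ 164°.

164°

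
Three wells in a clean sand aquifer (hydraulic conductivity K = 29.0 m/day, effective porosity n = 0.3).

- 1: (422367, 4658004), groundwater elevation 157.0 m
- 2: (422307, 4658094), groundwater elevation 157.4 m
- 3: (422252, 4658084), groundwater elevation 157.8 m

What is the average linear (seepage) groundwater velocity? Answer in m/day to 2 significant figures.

With h = a·x + b·y + c and 1 as origin, the differences give:
  (-60)·a + 90·b = +0.4
  (-115)·a + 80·b = +0.8
Eliminate b (×80 and ×90, subtract): 5550·a = -40.00 → a = ∂h/∂x = -0.007207
Back-substitute: b = ∂h/∂y = -0.0003604.
|∇h| = √(-0.007207² + -0.0003604²) = 0.007216
Seepage velocity v = K·i/n = 29.0 × 0.007216 / 0.3 = 0.6975 m/day.

0.70 m/day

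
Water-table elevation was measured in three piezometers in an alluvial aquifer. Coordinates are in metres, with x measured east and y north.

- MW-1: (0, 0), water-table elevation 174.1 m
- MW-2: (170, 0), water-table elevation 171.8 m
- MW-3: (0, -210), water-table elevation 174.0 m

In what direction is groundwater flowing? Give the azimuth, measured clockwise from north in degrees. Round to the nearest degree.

092°

∂h/∂x = (171.8 − 174.1) / (170 − 0) = -0.01353
∂h/∂y = (174.0 − 174.1) / (-210 − 0) = +0.0004762
Flow direction (−∇h) has components (+0.01353 E, -0.0004762 N).
Azimuth = atan2(E, N) = atan2(+0.01353, -0.0004762) = 92.0° ≈ 092°.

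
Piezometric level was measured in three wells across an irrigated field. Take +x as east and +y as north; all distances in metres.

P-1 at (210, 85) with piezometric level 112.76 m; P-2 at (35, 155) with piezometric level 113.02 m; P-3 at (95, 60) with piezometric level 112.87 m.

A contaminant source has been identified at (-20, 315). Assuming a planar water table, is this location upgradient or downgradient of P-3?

upgradient

Differences from P-1: to P-2 (Δx, Δy, Δh) = (-175, 70, +0.26); to P-3 = (-115, -25, +0.11).
Determinant of the coordinate differences = (-175)·(-25) − (-115)·70 = 12425.
∂h/∂x = [(+0.26)·(-25) − (+0.11)·70] / 12425 = -0.001143
∂h/∂y = [(-175)·(+0.11) − (-115)·(+0.26)] / 12425 = +0.0008571
Head at (-20, 315) = 112.76 + (-0.001143)·(-230) + (+0.0008571)·(230) = 113.22 m.
That is higher than the 112.87 m at P-3, so the point is upgradient.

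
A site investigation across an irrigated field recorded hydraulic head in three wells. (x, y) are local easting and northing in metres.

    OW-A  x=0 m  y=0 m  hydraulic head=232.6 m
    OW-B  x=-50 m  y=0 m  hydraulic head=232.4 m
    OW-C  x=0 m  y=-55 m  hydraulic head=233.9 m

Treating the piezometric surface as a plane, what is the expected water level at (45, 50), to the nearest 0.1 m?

∂h/∂x = (232.4 − 232.6) / (-50 − 0) = +0.004000
∂h/∂y = (233.9 − 232.6) / (-55 − 0) = -0.02364
h(45, 50) = 232.6 + (+0.004000)·(45) + (-0.02364)·(50) = 232.6 +0.180 -1.182 = 231.598 m.

231.6 m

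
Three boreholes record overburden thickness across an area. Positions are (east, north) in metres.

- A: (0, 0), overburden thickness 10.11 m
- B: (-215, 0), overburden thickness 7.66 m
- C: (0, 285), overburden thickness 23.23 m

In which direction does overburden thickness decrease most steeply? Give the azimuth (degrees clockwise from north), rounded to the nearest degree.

∂d/∂x = (7.66 − 10.11) / (-215 − 0) = +0.01140
∂d/∂y = (23.23 − 10.11) / (285 − 0) = +0.04604
Steepest decrease is along −∇f: components (-0.01140 E, -0.04604 N).
Azimuth = atan2(-0.01140, -0.04604) = 193.9° ≈ 194°.

194°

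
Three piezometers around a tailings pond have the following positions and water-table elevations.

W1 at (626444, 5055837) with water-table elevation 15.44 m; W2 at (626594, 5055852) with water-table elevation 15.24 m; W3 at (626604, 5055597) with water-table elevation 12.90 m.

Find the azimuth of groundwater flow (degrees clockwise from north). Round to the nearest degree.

Differences from W1: to W2 (Δx, Δy, Δh) = (150, 15, -0.20); to W3 = (160, -240, -2.54).
Solve a·Δx + b·Δy = Δh: det = 150·(-240) − 160·15 = -38400.
∂h/∂x = [(-0.20)·(-240) − (-2.54)·15] / -38400 = -0.002242
∂h/∂y = [150·(-2.54) − 160·(-0.20)] / -38400 = +0.009089
Flow direction (−∇h) has components (+0.002242 E, -0.009089 N).
Azimuth = atan2(E, N) = atan2(+0.002242, -0.009089) = 166.1° ≈ 166°.

166°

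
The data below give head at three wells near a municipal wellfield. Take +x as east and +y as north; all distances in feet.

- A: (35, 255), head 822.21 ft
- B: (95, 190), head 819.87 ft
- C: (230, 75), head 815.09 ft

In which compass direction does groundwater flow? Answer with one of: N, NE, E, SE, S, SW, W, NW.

Taking A as reference: B−A = (60, -65, -2.34); C−A = (195, -180, -7.12).
Solve a·Δx + b·Δy = Δh: det = 60·(-180) − 195·(-65) = 1875.
∂h/∂x = [(-2.34)·(-180) − (-7.12)·(-65)] / 1875 = -0.02219
∂h/∂y = [60·(-7.12) − 195·(-2.34)] / 1875 = +0.01552
Flow = −∇h = (+0.02219 east, -0.01552 north), which points southeast.

SE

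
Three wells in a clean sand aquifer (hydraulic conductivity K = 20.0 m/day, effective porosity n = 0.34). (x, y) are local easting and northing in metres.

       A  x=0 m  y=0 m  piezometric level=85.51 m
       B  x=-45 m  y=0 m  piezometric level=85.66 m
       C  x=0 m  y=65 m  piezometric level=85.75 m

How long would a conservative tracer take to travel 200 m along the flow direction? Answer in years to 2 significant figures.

1.9 years

∂h/∂x = (85.66 − 85.51) / (-45 − 0) = -0.003333
∂h/∂y = (85.75 − 85.51) / (65 − 0) = +0.003692
|∇h| = √(-0.003333² + 0.003692²) = 0.004974
Seepage velocity v = K·i/n = 20.0 × 0.004974 / 0.34 = 0.2926 m/day.
t = 200 / 0.2926 = 683.5 days = 1.87 years.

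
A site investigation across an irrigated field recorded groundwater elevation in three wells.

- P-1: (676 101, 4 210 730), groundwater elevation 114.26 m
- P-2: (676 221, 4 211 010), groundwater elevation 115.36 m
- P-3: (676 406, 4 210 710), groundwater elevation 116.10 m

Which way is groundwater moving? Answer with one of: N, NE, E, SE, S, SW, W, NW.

With h = a·x + b·y + c and P-1 as origin, the differences give:
  120·a + 280·b = +1.10
  305·a + (-20)·b = +1.84
Eliminate b (×(-20) and ×280, subtract): -87800·a = -537.200 → a = ∂h/∂x = +0.006118
Back-substitute: b = ∂h/∂y = +0.001306.
Flow = −∇h = (-0.006118 east, -0.001306 north), which points west.

W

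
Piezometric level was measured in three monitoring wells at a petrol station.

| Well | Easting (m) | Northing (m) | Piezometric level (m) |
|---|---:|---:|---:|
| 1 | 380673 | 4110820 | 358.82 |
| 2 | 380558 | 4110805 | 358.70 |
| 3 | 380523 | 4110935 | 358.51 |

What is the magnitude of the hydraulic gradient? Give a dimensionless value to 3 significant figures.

Differences from 1: to 2 (Δx, Δy, Δh) = (-115, -15, -0.12); to 3 = (-150, 115, -0.31).
Solve a·Δx + b·Δy = Δh: det = (-115)·115 − (-150)·(-15) = -15475.
∂h/∂x = [(-0.12)·115 − (-0.31)·(-15)] / -15475 = +0.001192
∂h/∂y = [(-115)·(-0.31) − (-150)·(-0.12)] / -15475 = -0.001141
|∇h| = √(0.001192² + -0.001141²) = 0.00165

0.00165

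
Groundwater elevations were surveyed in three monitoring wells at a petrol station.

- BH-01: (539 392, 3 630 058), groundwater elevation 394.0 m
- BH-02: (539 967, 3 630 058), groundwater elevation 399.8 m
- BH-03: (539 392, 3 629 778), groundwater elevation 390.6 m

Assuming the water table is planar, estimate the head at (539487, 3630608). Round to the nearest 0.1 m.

∂h/∂x = (399.8 − 394.0) / (539967 − 539392) = +0.01009
∂h/∂y = (390.6 − 394.0) / (3629778 − 3630058) = +0.01214
h(539487, 3630608) = 394.0 + (+0.01009)·(95) + (+0.01214)·(550) = 394.0 +0.958 +6.679 = 401.637 m.

401.6 m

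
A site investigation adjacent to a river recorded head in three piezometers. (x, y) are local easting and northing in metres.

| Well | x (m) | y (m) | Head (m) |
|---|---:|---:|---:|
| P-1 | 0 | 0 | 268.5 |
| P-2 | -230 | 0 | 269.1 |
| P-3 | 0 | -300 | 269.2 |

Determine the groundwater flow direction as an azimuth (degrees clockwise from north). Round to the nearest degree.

∂h/∂x = (269.1 − 268.5) / (-230 − 0) = -0.002609
∂h/∂y = (269.2 − 268.5) / (-300 − 0) = -0.002333
Flow direction (−∇h) has components (+0.002609 E, +0.002333 N).
Azimuth = atan2(E, N) = atan2(+0.002609, +0.002333) = 48.2° ≈ 048°.

048°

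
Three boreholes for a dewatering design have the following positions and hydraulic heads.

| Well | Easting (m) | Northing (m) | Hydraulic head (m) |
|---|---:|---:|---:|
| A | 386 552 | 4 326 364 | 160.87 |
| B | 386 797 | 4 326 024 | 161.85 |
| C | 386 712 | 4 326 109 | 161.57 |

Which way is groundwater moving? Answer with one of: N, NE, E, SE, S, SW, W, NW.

NW

With h = a·x + b·y + c and A as origin, the differences give:
  245·a + (-340)·b = +0.98
  160·a + (-255)·b = +0.70
Eliminate b (×(-255) and ×(-340), subtract): -8075·a = -11.900 → a = ∂h/∂x = +0.001474
Back-substitute: b = ∂h/∂y = -0.001820.
Flow = −∇h = (-0.001474 east, +0.001820 north), which points northwest.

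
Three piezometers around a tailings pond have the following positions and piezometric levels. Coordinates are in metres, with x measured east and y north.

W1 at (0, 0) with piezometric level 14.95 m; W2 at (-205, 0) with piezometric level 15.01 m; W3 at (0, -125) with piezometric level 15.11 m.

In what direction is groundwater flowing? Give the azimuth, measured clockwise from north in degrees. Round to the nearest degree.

013°

∂h/∂x = (15.01 − 14.95) / (-205 − 0) = -0.0002927
∂h/∂y = (15.11 − 14.95) / (-125 − 0) = -0.001280
Flow direction (−∇h) has components (+0.0002927 E, +0.001280 N).
Azimuth = atan2(E, N) = atan2(+0.0002927, +0.001280) = 12.9° ≈ 013°.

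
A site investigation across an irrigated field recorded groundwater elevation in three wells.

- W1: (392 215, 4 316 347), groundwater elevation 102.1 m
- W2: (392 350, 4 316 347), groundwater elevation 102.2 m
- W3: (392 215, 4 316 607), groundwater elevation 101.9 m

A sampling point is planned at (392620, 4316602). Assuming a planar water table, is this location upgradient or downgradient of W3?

upgradient

∂h/∂x = (102.2 − 102.1) / (392350 − 392215) = +0.0007407
∂h/∂y = (101.9 − 102.1) / (4316607 − 4316347) = -0.0007692
Head at (392620, 4316602) = 102.1 + (+0.0007407)·(405) + (-0.0007692)·(255) = 102.20 m.
That is higher than the 101.9 m at W3, so the point is upgradient.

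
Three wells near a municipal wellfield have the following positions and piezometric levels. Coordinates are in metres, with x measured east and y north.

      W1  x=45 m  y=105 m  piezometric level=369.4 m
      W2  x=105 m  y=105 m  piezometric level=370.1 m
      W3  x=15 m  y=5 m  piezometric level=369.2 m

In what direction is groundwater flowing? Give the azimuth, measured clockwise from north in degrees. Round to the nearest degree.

277°

Taking W1 as reference: W2−W1 = (60, 0, +0.7); W3−W1 = (-30, -100, -0.2).
Solve a·Δx + b·Δy = Δh: det = 60·(-100) − (-30)·0 = -6000.
∂h/∂x = [(+0.7)·(-100) − (-0.2)·0] / -6000 = +0.01167
∂h/∂y = [60·(-0.2) − (-30)·(+0.7)] / -6000 = -0.001500
Flow direction (−∇h) has components (-0.01167 E, +0.001500 N).
Azimuth = atan2(E, N) = atan2(-0.01167, +0.001500) = 277.3° ≈ 277°.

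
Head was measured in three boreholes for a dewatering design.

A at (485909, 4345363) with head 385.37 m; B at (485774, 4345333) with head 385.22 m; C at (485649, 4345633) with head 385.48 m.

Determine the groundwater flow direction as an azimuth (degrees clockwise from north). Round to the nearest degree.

215°

Differences from A: to B (Δx, Δy, Δh) = (-135, -30, -0.15); to C = (-260, 270, +0.11).
Determinant of the coordinate differences = (-135)·270 − (-260)·(-30) = -44250.
∂h/∂x = [(-0.15)·270 − (+0.11)·(-30)] / -44250 = +0.0008407
∂h/∂y = [(-135)·(+0.11) − (-260)·(-0.15)] / -44250 = +0.001217
Flow direction (−∇h) has components (-0.0008407 E, -0.001217 N).
Azimuth = atan2(E, N) = atan2(-0.0008407, -0.001217) = 214.6° ≈ 215°.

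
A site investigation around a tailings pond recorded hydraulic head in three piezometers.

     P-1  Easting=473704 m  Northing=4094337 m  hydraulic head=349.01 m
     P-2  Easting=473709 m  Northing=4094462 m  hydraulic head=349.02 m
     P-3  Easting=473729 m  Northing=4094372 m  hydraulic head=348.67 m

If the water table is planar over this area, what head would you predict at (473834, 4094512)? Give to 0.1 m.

Differences from P-1: to P-2 (Δx, Δy, Δh) = (5, 125, +0.01); to P-3 = (25, 35, -0.34).
Solve a·Δx + b·Δy = Δh: det = 5·35 − 25·125 = -2950.
∂h/∂x = [(+0.01)·35 − (-0.34)·125] / -2950 = -0.01453
∂h/∂y = [5·(-0.34) − 25·(+0.01)] / -2950 = +0.0006610
h(473834, 4094512) = 349.01 + (-0.01453)·(130) + (+0.0006610)·(175) = 349.01 -1.888 +0.116 = 347.237 m.

347.2 m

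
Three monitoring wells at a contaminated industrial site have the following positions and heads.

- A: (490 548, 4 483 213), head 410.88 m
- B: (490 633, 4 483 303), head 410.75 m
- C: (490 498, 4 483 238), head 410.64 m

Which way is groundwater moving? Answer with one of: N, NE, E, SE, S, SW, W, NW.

Differences from A: to B (Δx, Δy, Δh) = (85, 90, -0.13); to C = (-50, 25, -0.24).
Determinant of the coordinate differences = 85·25 − (-50)·90 = 6625.
∂h/∂x = [(-0.13)·25 − (-0.24)·90] / 6625 = +0.002770
∂h/∂y = [85·(-0.24) − (-50)·(-0.13)] / 6625 = -0.004060
Flow = −∇h = (-0.002770 east, +0.004060 north), which points northwest.

NW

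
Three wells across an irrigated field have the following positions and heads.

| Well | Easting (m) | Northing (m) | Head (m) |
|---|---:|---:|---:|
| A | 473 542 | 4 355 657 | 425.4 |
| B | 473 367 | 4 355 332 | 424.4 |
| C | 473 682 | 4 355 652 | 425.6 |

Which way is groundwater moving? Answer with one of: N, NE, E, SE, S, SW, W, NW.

Differences from A: to B (Δx, Δy, Δh) = (-175, -325, -1.0); to C = (140, -5, +0.2).
Determinant of the coordinate differences = (-175)·(-5) − 140·(-325) = 46375.
∂h/∂x = [(-1.0)·(-5) − (+0.2)·(-325)] / 46375 = +0.001509
∂h/∂y = [(-175)·(+0.2) − 140·(-1.0)] / 46375 = +0.002264
Flow = −∇h = (-0.001509 east, -0.002264 north), which points southwest.

SW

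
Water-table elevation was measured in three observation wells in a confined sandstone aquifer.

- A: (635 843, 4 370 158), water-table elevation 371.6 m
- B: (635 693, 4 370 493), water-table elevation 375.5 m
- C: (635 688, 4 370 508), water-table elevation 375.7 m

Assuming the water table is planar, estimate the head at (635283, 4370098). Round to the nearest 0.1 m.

362.2 m

With h = a·x + b·y + c and A as origin, the differences give:
  (-150)·a + 335·b = +3.9
  (-155)·a + 350·b = +4.1
Eliminate b (×350 and ×335, subtract): -575·a = -8.50 → a = ∂h/∂x = +0.01478
Back-substitute: b = ∂h/∂y = +0.01826.
h(635283, 4370098) = 371.6 + (+0.01478)·(-560) + (+0.01826)·(-60) = 371.6 -8.278 -1.096 = 362.226 m.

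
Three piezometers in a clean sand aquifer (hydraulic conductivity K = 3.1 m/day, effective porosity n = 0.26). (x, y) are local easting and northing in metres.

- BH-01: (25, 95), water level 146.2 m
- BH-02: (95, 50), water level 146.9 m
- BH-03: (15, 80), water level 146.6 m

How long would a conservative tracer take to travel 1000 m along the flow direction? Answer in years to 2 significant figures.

With h = a·x + b·y + c and BH-01 as origin, the differences give:
  70·a + (-45)·b = +0.7
  (-10)·a + (-15)·b = +0.4
Eliminate b (×(-15) and ×(-45), subtract): -1500·a = 7.50 → a = ∂h/∂x = -0.005000
Back-substitute: b = ∂h/∂y = -0.02333.
|∇h| = √(-0.005000² + -0.02333²) = 0.02386
Seepage velocity v = K·i/n = 3.1 × 0.02386 / 0.26 = 0.2845 m/day.
t = 1000 / 0.2845 = 3515 days = 9.62 years.

9.6 years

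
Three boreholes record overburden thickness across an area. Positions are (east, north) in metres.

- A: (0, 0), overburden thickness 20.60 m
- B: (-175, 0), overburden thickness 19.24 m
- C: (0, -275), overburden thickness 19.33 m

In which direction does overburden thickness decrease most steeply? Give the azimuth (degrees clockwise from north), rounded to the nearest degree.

239°

∂d/∂x = (19.24 − 20.60) / (-175 − 0) = +0.007771
∂d/∂y = (19.33 − 20.60) / (-275 − 0) = +0.004618
Steepest decrease is along −∇f: components (-0.007771 E, -0.004618 N).
Azimuth = atan2(-0.007771, -0.004618) = 239.3° ≈ 239°.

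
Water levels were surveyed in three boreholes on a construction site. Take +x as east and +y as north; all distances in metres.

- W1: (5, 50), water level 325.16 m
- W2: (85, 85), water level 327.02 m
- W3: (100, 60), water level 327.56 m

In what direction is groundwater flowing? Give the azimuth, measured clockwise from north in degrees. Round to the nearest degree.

Three-point gradient (reference W1): Δ to W2 = (80, 35, +1.86), Δ to W3 = (95, 10, +2.40).
∂h/∂x = +0.02590, ∂h/∂y = -0.006059 (det = -2525).
Flow direction (−∇h) has components (-0.02590 E, +0.006059 N).
Azimuth = atan2(E, N) = atan2(-0.02590, +0.006059) = 283.2° ≈ 283°.

283°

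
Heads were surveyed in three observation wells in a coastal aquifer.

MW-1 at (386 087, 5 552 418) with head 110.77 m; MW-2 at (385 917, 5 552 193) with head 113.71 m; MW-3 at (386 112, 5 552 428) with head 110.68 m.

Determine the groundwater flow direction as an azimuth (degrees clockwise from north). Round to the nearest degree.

351°

Taking MW-1 as reference: MW-2−MW-1 = (-170, -225, +2.94); MW-3−MW-1 = (25, 10, -0.09).
Solve a·Δx + b·Δy = Δh: det = (-170)·10 − 25·(-225) = 3925.
∂h/∂x = [(+2.94)·10 − (-0.09)·(-225)] / 3925 = +0.002331
∂h/∂y = [(-170)·(-0.09) − 25·(+2.94)] / 3925 = -0.01483
Flow direction (−∇h) has components (-0.002331 E, +0.01483 N).
Azimuth = atan2(E, N) = atan2(-0.002331, +0.01483) = 351.1° ≈ 351°.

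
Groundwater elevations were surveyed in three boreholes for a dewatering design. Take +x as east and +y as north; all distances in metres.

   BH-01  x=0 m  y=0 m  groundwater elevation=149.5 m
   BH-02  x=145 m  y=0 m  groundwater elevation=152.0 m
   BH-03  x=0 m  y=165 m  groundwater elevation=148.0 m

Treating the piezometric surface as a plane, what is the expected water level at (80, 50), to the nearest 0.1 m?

∂h/∂x = (152.0 − 149.5) / (145 − 0) = +0.01724
∂h/∂y = (148.0 − 149.5) / (165 − 0) = -0.009091
h(80, 50) = 149.5 + (+0.01724)·(80) + (-0.009091)·(50) = 149.5 +1.379 -0.455 = 150.425 m.

150.4 m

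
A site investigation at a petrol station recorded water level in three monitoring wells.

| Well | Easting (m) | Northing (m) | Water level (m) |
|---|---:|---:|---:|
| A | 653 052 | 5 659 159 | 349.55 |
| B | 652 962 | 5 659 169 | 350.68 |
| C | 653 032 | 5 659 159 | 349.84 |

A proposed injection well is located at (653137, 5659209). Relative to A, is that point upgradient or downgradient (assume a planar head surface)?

downgradient

With h = a·x + b·y + c and A as origin, the differences give:
  (-90)·a + 10·b = +1.13
  (-20)·a + 0·b = +0.29
Eliminate b (×0 and ×10, subtract): 200·a = -2.900 → a = ∂h/∂x = -0.01450
Back-substitute: b = ∂h/∂y = -0.01750.
Head at (653137, 5659209) = 349.55 + (-0.01450)·(85) + (-0.01750)·(50) = 347.44 m.
That is lower than the 349.55 m at A, so the point is downgradient.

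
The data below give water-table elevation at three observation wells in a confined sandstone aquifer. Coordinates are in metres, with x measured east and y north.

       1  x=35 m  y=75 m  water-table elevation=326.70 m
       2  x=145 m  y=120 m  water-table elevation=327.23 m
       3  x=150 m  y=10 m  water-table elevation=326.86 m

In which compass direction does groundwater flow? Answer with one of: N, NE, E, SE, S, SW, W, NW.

SW

Taking 1 as reference: 2−1 = (110, 45, +0.53); 3−1 = (115, -65, +0.16).
Solve a·Δx + b·Δy = Δh: det = 110·(-65) − 115·45 = -12325.
∂h/∂x = [(+0.53)·(-65) − (+0.16)·45] / -12325 = +0.003379
∂h/∂y = [110·(+0.16) − 115·(+0.53)] / -12325 = +0.003517
Flow = −∇h = (-0.003379 east, -0.003517 north), which points southwest.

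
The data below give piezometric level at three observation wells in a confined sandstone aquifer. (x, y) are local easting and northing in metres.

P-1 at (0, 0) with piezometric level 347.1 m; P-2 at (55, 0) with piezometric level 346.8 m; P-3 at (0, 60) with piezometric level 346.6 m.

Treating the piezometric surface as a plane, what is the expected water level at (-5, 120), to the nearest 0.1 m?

346.1 m

∂h/∂x = (346.8 − 347.1) / (55 − 0) = -0.005455
∂h/∂y = (346.6 − 347.1) / (60 − 0) = -0.008333
h(-5, 120) = 347.1 + (-0.005455)·(-5) + (-0.008333)·(120) = 347.1 +0.027 -1.000 = 346.127 m.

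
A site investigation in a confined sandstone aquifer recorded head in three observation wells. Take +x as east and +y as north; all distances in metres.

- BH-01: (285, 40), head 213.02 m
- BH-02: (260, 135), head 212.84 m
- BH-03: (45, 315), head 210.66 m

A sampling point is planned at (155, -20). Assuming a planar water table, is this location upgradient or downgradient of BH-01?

downgradient

With h = a·x + b·y + c and BH-01 as origin, the differences give:
  (-25)·a + 95·b = -0.18
  (-240)·a + 275·b = -2.36
Eliminate b (×275 and ×95, subtract): 15925·a = 174.700 → a = ∂h/∂x = +0.01097
Back-substitute: b = ∂h/∂y = +0.0009922.
Head at (155, -20) = 213.02 + (+0.01097)·(-130) + (+0.0009922)·(-60) = 211.53 m.
That is lower than the 213.02 m at BH-01, so the point is downgradient.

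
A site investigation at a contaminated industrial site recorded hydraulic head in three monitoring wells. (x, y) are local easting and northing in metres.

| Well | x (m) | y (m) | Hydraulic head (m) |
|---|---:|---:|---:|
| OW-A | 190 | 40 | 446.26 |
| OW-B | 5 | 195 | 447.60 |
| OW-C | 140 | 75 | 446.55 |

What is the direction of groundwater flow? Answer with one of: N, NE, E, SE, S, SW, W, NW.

S

Taking OW-A as reference: OW-B−OW-A = (-185, 155, +1.34); OW-C−OW-A = (-50, 35, +0.29).
Solve a·Δx + b·Δy = Δh: det = (-185)·35 − (-50)·155 = 1275.
∂h/∂x = [(+1.34)·35 − (+0.29)·155] / 1275 = +0.001529
∂h/∂y = [(-185)·(+0.29) − (-50)·(+1.34)] / 1275 = +0.01047
Flow = −∇h = (-0.001529 east, -0.01047 north), which points south.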